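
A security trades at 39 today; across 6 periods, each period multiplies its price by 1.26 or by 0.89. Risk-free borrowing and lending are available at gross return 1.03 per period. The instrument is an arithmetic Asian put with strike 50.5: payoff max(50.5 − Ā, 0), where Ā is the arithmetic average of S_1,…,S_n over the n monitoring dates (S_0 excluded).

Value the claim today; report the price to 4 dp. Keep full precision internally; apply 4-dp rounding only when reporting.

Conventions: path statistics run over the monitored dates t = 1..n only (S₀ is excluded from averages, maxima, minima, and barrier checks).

price = 8.1300

Under the martingale measure an up-move has probability p* = 0.3784; value the claim as the probability-weighted average of per-path payoffs, discounted 6 periods at R = 1.03.
Enumerate all 2^6 = 64 price paths (U = up ×1.26, D = down ×0.89); each path with k up-moves has probability p*^k·(1−p*)^(6−k).
DDDDDD: Ā=26.4542, payoff=24.0458, prob=0.057697
UDDDDD: Ā=37.4520, payoff=13.0480, prob=0.035120
DUDDDD: Ā=35.0470, payoff=15.4530, prob=0.035120
UUDDDD: Ā=49.6171, payoff=0.8829, prob=0.021378
DDUDDD: Ā=32.9066, payoff=17.5934, prob=0.035120
UDUDDD: Ā=46.5868, payoff=3.9132, prob=0.021378
DUUDDD: Ā=44.1818, payoff=6.3182, prob=0.021378
UUUDDD: Ā=62.5496, payoff=0.0000, prob=0.013012
DDDUDD: Ā=31.0016, payoff=19.4984, prob=0.035120
UDDUDD: Ā=43.8899, payoff=6.6101, prob=0.021378
DUDUDD: Ā=41.4849, payoff=9.0151, prob=0.021378
UUDUDD: Ā=58.7314, payoff=0.0000, prob=0.013012
DDUUDD: Ā=39.3444, payoff=11.1556, prob=0.021378
UDUUDD: Ā=55.7011, payoff=0.0000, prob=0.013012
DUUUDD: Ā=53.2961, payoff=0.0000, prob=0.013012
UUUUDD: Ā=75.4529, payoff=0.0000, prob=0.007921
DDDDUD: Ā=29.3061, payoff=21.1939, prob=0.035120
UDDDUD: Ā=41.4896, payoff=9.0104, prob=0.021378
DUDDUD: Ā=39.0846, payoff=11.4154, prob=0.021378
UUDDUD: Ā=55.3332, payoff=0.0000, prob=0.013012
DDUDUD: Ā=36.9441, payoff=13.5559, prob=0.021378
UDUDUD: Ā=52.3029, payoff=0.0000, prob=0.013012
DUUDUD: Ā=49.8979, payoff=0.6021, prob=0.013012
UUUDUD: Ā=70.6420, payoff=0.0000, prob=0.007921
DDDUUD: Ā=35.0391, payoff=15.4609, prob=0.021378
UDDUUD: Ā=49.6060, payoff=0.8940, prob=0.013012
DUDUUD: Ā=47.2010, payoff=3.2990, prob=0.013012
UUDUUD: Ā=66.8238, payoff=0.0000, prob=0.007921
DDUUUD: Ā=45.0605, payoff=5.4395, prob=0.013012
UDUUUD: Ā=63.7935, payoff=0.0000, prob=0.007921
DUUUUD: Ā=61.3885, payoff=0.0000, prob=0.007921
UUUUUD: Ā=86.9096, payoff=0.0000, prob=0.004821
DDDDDU: Ā=27.7972, payoff=22.7028, prob=0.035120
UDDDDU: Ā=39.3533, payoff=11.1467, prob=0.021378
DUDDDU: Ā=36.9483, payoff=13.5517, prob=0.021378
UUDDDU: Ā=52.3088, payoff=0.0000, prob=0.013012
DDUDDU: Ā=34.8079, payoff=15.6921, prob=0.021378
UDUDDU: Ā=49.2785, payoff=1.2215, prob=0.013012
DUUDDU: Ā=46.8735, payoff=3.6265, prob=0.013012
UUUDDU: Ā=66.3603, payoff=0.0000, prob=0.007921
DDDUDU: Ā=32.9029, payoff=17.5971, prob=0.021378
UDDUDU: Ā=46.5816, payoff=3.9184, prob=0.013012
DUDUDU: Ā=44.1766, payoff=6.3234, prob=0.013012
UUDUDU: Ā=62.5421, payoff=0.0000, prob=0.007921
DDUUDU: Ā=42.0361, payoff=8.4639, prob=0.013012
UDUUDU: Ā=59.5118, payoff=0.0000, prob=0.007921
DUUUDU: Ā=57.1068, payoff=0.0000, prob=0.007921
UUUUDU: Ā=80.8478, payoff=0.0000, prob=0.004821
DDDDUU: Ā=31.2074, payoff=19.2926, prob=0.021378
UDDDUU: Ā=44.1813, payoff=6.3187, prob=0.013012
DUDDUU: Ā=41.7763, payoff=8.7237, prob=0.013012
UUDDUU: Ā=59.1439, payoff=0.0000, prob=0.007921
DDUDUU: Ā=39.6358, payoff=10.8642, prob=0.013012
UDUDUU: Ā=56.1136, payoff=0.0000, prob=0.007921
DUUDUU: Ā=53.7086, payoff=0.0000, prob=0.007921
UUUDUU: Ā=76.0369, payoff=0.0000, prob=0.004821
DDDUUU: Ā=37.7308, payoff=12.7692, prob=0.013012
UDDUUU: Ā=53.4167, payoff=0.0000, prob=0.007921
DUDUUU: Ā=51.0117, payoff=0.0000, prob=0.007921
UUDUUU: Ā=72.2188, payoff=0.0000, prob=0.004821
DDUUUU: Ā=48.8712, payoff=1.6288, prob=0.007921
UDUUUU: Ā=69.1885, payoff=0.0000, prob=0.004821
DUUUUU: Ā=66.7835, payoff=0.0000, prob=0.004821
UUUUUU: Ā=94.5474, payoff=0.0000, prob=0.002935
Price = Σ prob·payoff / R^6 = 9.707625 / 1.194052 = 8.1300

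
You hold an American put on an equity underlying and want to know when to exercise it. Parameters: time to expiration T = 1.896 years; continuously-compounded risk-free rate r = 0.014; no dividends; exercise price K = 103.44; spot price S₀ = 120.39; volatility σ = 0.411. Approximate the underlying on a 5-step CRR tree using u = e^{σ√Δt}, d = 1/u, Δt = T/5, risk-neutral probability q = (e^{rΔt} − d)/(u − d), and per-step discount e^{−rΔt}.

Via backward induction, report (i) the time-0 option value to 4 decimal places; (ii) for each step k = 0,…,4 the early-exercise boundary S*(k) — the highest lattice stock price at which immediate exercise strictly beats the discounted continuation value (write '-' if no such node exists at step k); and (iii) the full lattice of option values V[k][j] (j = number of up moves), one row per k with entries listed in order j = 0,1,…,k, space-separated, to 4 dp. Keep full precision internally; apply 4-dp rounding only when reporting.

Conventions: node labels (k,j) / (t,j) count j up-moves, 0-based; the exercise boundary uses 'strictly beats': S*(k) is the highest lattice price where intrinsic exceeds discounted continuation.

price = 16.6296
boundary = - - - 56.3434 72.5703
tree:
16.6296
24.3171 7.3350
34.5218 12.0056 1.6551
47.0966 19.4051 3.0115 0.0000
59.6951 30.8697 5.4793 0.0000 0.0000
69.4766 47.0966 9.9695 0.0000 0.0000 0.0000

params: Δt=0.37920 u=1.28800 d=0.77640 q=0.44747 e^(-rΔt)=0.99471
t_5 payoffs: 69.4766 47.0966 9.9695 0.0000 0.0000 0.0000
t_4: node(4,0) S=43.7449 payoff=59.6951 vs cont=59.1475 → 59.6951 [stop]  node(4,1) S=72.5703 payoff=30.8697 vs cont=30.3220 → 30.8697 [stop]  node(4,2) S=120.3900 payoff=0.0000 vs cont=5.4793 → 5.4793 [wait]  node(4,3) S=199.7203 payoff=0.0000 vs cont=0.0000 → 0.0000 [wait]  node(4,4) S=331.3247 payoff=0.0000 vs cont=0.0000 → 0.0000 [wait]  ⇒ S*(4)=72.5703
t_3: node(3,0) S=56.3434 payoff=47.0966 vs cont=46.5489 → 47.0966 [stop]  node(3,1) S=93.4705 payoff=9.9695 vs cont=19.4051 → 19.4051 [wait]  node(3,2) S=155.0623 payoff=0.0000 vs cont=3.0115 → 3.0115 [wait]  node(3,3) S=257.2397 payoff=0.0000 vs cont=0.0000 → 0.0000 [wait]  ⇒ S*(3)=56.3434
t_2: node(2,0) S=72.5703 payoff=30.8697 vs cont=34.5218 → 34.5218 [wait]  node(2,1) S=120.3900 payoff=0.0000 vs cont=12.0056 → 12.0056 [wait]  node(2,2) S=199.7203 payoff=0.0000 vs cont=1.6551 → 1.6551 [wait]  ⇒ S*(2)=-
t_1: node(1,0) S=93.4705 payoff=9.9695 vs cont=24.3171 → 24.3171 [wait]  node(1,1) S=155.0623 payoff=0.0000 vs cont=7.3350 → 7.3350 [wait]  ⇒ S*(1)=-
t_0: node(0,0) S=120.3900 payoff=0.0000 vs cont=16.6296 → 16.6296 [wait]  ⇒ S*(0)=-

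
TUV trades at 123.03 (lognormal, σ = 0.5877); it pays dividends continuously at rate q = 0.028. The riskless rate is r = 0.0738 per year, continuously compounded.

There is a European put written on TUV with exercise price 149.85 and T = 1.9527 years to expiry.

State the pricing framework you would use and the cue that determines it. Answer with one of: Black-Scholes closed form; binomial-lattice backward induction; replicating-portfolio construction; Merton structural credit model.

Key observation: with TUV following a GBM at constant σ and r, the European put struck at 149.85 prices in closed form — nothing here needs a stepwise model or a balance sheet.

framework: Black-Scholes closed form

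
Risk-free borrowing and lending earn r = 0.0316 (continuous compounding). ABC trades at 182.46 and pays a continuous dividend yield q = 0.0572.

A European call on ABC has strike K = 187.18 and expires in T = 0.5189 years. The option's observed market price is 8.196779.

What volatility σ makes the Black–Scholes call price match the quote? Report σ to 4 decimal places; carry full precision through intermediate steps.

At σ = 0.2191 the Black–Scholes value reproduces the quote:
σ√T = 0.2191·√0.5189 = 0.157828
d₁ = (ln(S/K) + (r−q+σ²/2)T) / (σ√T) = (ln(182.46/187.18) + (0.0316−0.0572+0.2191²/2)·0.5189) / 0.157828 = (-0.025540 − 0.000829) / 0.157828 = -0.167073
d₂ = d₁ − σ√T = -0.167073 − 0.157828 = -0.324901
e^{−rT} = 0.983736
e^{−qT} = 0.970755
N(d₁) = 0.433656,  N(d₂) = 0.372628
V = S·e^{−qT}·N(d₁) − K·e^{−rT}·N(d₂) = 76.810956 − 68.614176 = 8.196779 (the quoted price), and the Black–Scholes price is strictly increasing in σ, so σ is unique

sigma = 0.2191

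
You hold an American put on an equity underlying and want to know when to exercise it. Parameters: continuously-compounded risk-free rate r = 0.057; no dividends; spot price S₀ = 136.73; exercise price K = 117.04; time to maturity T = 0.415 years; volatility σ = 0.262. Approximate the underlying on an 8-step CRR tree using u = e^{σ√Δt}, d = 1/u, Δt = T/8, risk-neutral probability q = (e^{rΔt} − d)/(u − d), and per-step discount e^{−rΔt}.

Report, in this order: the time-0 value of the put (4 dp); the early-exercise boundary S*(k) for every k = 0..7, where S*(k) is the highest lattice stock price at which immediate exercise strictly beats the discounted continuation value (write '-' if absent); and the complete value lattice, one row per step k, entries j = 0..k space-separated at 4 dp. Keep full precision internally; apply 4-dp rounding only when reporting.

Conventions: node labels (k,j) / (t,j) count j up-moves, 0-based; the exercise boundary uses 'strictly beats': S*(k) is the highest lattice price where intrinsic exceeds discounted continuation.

params: Δt=0.05187 u=1.06149 d=0.94207 q=0.50988 e^(-rΔt)=0.99705
t_8 payoffs: 32.2124 21.4596 9.3437 0.0000 0.0000 0.0000 0.0000 0.0000 0.0000
t_7: node(7,0) S=90.0437 payoff=26.9963 vs cont=26.6508 → 26.9963 [stop]  node(7,1) S=101.4577 payoff=15.5823 vs cont=15.2368 → 15.5823 [stop]  node(7,2) S=114.3185 payoff=2.7215 vs cont=4.5660 → 4.5660 [wait]  node(7,3) S=128.8095 payoff=0.0000 vs cont=0.0000 → 0.0000 [wait]  node(7,4) S=145.1375 payoff=0.0000 vs cont=0.0000 → 0.0000 [wait]  node(7,5) S=163.5352 payoff=0.0000 vs cont=0.0000 → 0.0000 [wait]  node(7,6) S=184.2650 payoff=0.0000 vs cont=0.0000 → 0.0000 [wait]  node(7,7) S=207.6225 payoff=0.0000 vs cont=0.0000 → 0.0000 [wait]  ⇒ S*(7)=101.4577
t_6: node(6,0) S=95.5804 payoff=21.4596 vs cont=21.1140 → 21.4596 [stop]  node(6,1) S=107.6963 payoff=9.3437 vs cont=9.9359 → 9.9359 [wait]  node(6,2) S=121.3479 payoff=0.0000 vs cont=2.2313 → 2.2313 [wait]  node(6,3) S=136.7300 payoff=0.0000 vs cont=0.0000 → 0.0000 [wait]  node(6,4) S=154.0620 payoff=0.0000 vs cont=0.0000 → 0.0000 [wait]  node(6,5) S=173.5909 payoff=0.0000 vs cont=0.0000 → 0.0000 [wait]  node(6,6) S=195.5954 payoff=0.0000 vs cont=0.0000 → 0.0000 [wait]  ⇒ S*(6)=95.5804
t_5: node(5,0) S=101.4577 payoff=15.5823 vs cont=15.5378 → 15.5823 [stop]  node(5,1) S=114.3185 payoff=2.7215 vs cont=5.9897 → 5.9897 [wait]  node(5,2) S=128.8095 payoff=0.0000 vs cont=1.0904 → 1.0904 [wait]  node(5,3) S=145.1375 payoff=0.0000 vs cont=0.0000 → 0.0000 [wait]  node(5,4) S=163.5352 payoff=0.0000 vs cont=0.0000 → 0.0000 [wait]  node(5,5) S=184.2650 payoff=0.0000 vs cont=0.0000 → 0.0000 [wait]  ⇒ S*(5)=101.4577
t_4: node(4,0) S=107.6963 payoff=9.3437 vs cont=10.6596 → 10.6596 [wait]  node(4,1) S=121.3479 payoff=0.0000 vs cont=3.4813 → 3.4813 [wait]  node(4,2) S=136.7300 payoff=0.0000 vs cont=0.5328 → 0.5328 [wait]  node(4,3) S=154.0620 payoff=0.0000 vs cont=0.0000 → 0.0000 [wait]  node(4,4) S=173.5909 payoff=0.0000 vs cont=0.0000 → 0.0000 [wait]  ⇒ S*(4)=-
t_3: node(3,0) S=114.3185 payoff=2.7215 vs cont=6.9788 → 6.9788 [wait]  node(3,1) S=128.8095 payoff=0.0000 vs cont=1.9721 → 1.9721 [wait]  node(3,2) S=145.1375 payoff=0.0000 vs cont=0.2604 → 0.2604 [wait]  node(3,3) S=163.5352 payoff=0.0000 vs cont=0.0000 → 0.0000 [wait]  ⇒ S*(3)=-
t_2: node(2,0) S=121.3479 payoff=0.0000 vs cont=4.4129 → 4.4129 [wait]  node(2,1) S=136.7300 payoff=0.0000 vs cont=1.0961 → 1.0961 [wait]  node(2,2) S=154.0620 payoff=0.0000 vs cont=0.1272 → 0.1272 [wait]  ⇒ S*(2)=-
t_1: node(1,0) S=128.8095 payoff=0.0000 vs cont=2.7137 → 2.7137 [wait]  node(1,1) S=145.1375 payoff=0.0000 vs cont=0.6003 → 0.6003 [wait]  ⇒ S*(1)=-
t_0: node(0,0) S=136.7300 payoff=0.0000 vs cont=1.6313 → 1.6313 [wait]  ⇒ S*(0)=-

price = 1.6313
boundary = - - - - - 101.4577 95.5804 101.4577
tree:
1.6313
2.7137 0.6003
4.4129 1.0961 0.1272
6.9788 1.9721 0.2604 0.0000
10.6596 3.4813 0.5328 0.0000 0.0000
15.5823 5.9897 1.0904 0.0000 0.0000 0.0000
21.4596 9.9359 2.2313 0.0000 0.0000 0.0000 0.0000
26.9963 15.5823 4.5660 0.0000 0.0000 0.0000 0.0000 0.0000
32.2124 21.4596 9.3437 0.0000 0.0000 0.0000 0.0000 0.0000 0.0000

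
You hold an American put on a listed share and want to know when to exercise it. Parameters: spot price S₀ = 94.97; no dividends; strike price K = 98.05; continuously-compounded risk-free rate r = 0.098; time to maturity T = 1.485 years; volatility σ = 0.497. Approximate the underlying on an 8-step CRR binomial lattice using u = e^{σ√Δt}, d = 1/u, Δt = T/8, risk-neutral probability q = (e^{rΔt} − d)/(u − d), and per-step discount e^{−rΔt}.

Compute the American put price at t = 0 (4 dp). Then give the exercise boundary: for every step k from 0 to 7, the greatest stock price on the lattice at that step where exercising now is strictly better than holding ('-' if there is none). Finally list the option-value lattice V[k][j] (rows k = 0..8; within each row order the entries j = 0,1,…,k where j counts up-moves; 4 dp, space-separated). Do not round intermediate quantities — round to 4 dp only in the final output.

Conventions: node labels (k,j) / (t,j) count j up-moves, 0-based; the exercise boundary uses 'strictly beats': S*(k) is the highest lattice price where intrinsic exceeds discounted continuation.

price = 18.5377
boundary = - - - 49.9576 61.8866 49.9576 61.8866 76.6640
tree:
18.5377
26.3426 11.0842
36.2524 16.9843 5.3399
48.0924 25.2505 8.9909 1.7282
57.7220 36.1634 14.8039 3.2588 0.1949
65.4954 48.0924 23.6484 6.1248 0.3887 0.0000
71.7705 57.7220 36.1634 11.4689 0.7749 0.0000 0.0000
76.8360 65.4954 48.0924 21.3860 1.5449 0.0000 0.0000 0.0000
80.9251 71.7705 57.7220 36.1634 3.0800 0.0000 0.0000 0.0000 0.0000

Δt=0.18563, u=1.23878, d=0.80724, q=0.48921, disc=e^(-rΔt)=0.98197
k=8 terminal: V=max(K-S,0) → 80.9251 71.7705 57.7220 36.1634 3.0800 0.0000 0.0000 0.0000 0.0000
k=7: j=0 S=21.2140 intr=76.8360 cont=75.0685 V=76.8360[EX]; j=1 S=32.5546 intr=65.4954 cont=63.7279 V=65.4954[EX]; j=2 S=49.9576 intr=48.0924 cont=46.3248 V=48.0924[EX]; j=3 S=76.6640 intr=21.3860 cont=19.6185 V=21.3860[EX]; j=4 S=117.6471 intr=0.0000 cont=1.5449 V=1.5449[hold]; j=5 S=180.5390 intr=0.0000 cont=0.0000 V=0.0000[hold]; j=6 S=277.0516 intr=0.0000 cont=0.0000 V=0.0000[hold]; j=7 S=425.1581 intr=0.0000 cont=0.0000 V=0.0000[hold]  S*(7)=76.6640
k=6: j=0 S=26.2795 intr=71.7705 cont=70.0030 V=71.7705[EX]; j=1 S=40.3280 intr=57.7220 cont=55.9544 V=57.7220[EX]; j=2 S=61.8866 intr=36.1634 cont=34.3959 V=36.1634[EX]; j=3 S=94.9700 intr=3.0800 cont=11.4689 V=11.4689[hold]; j=4 S=145.7391 intr=0.0000 cont=0.7749 V=0.7749[hold]; j=5 S=223.6484 intr=0.0000 cont=0.0000 V=0.0000[hold]; j=6 S=343.2066 intr=0.0000 cont=0.0000 V=0.0000[hold]  S*(6)=61.8866
k=5: j=0 S=32.5546 intr=65.4954 cont=63.7279 V=65.4954[EX]; j=1 S=49.9576 intr=48.0924 cont=46.3248 V=48.0924[EX]; j=2 S=76.6640 intr=21.3860 cont=23.6484 V=23.6484[hold]; j=3 S=117.6471 intr=0.0000 cont=6.1248 V=6.1248[hold]; j=4 S=180.5390 intr=0.0000 cont=0.3887 V=0.3887[hold]; j=5 S=277.0516 intr=0.0000 cont=0.0000 V=0.0000[hold]  S*(5)=49.9576
k=4: j=0 S=40.3280 intr=57.7220 cont=55.9544 V=57.7220[EX]; j=1 S=61.8866 intr=36.1634 cont=35.4827 V=36.1634[EX]; j=2 S=94.9700 intr=3.0800 cont=14.8039 V=14.8039[hold]; j=3 S=145.7391 intr=0.0000 cont=3.2588 V=3.2588[hold]; j=4 S=223.6484 intr=0.0000 cont=0.1949 V=0.1949[hold]  S*(4)=61.8866
k=3: j=0 S=49.9576 intr=48.0924 cont=46.3248 V=48.0924[EX]; j=1 S=76.6640 intr=21.3860 cont=25.2505 V=25.2505[hold]; j=2 S=117.6471 intr=0.0000 cont=8.9909 V=8.9909[hold]; j=3 S=180.5390 intr=0.0000 cont=1.7282 V=1.7282[hold]  S*(3)=49.9576
k=2: j=0 S=61.8866 intr=36.1634 cont=36.2524 V=36.2524[hold]; j=1 S=94.9700 intr=3.0800 cont=16.9843 V=16.9843[hold]; j=2 S=145.7391 intr=0.0000 cont=5.3399 V=5.3399[hold]  S*(2)=-
k=1: j=0 S=76.6640 intr=21.3860 cont=26.3426 V=26.3426[hold]; j=1 S=117.6471 intr=0.0000 cont=11.0842 V=11.0842[hold]  S*(1)=-
k=0: j=0 S=94.9700 intr=3.0800 cont=18.5377 V=18.5377[hold]  S*(0)=-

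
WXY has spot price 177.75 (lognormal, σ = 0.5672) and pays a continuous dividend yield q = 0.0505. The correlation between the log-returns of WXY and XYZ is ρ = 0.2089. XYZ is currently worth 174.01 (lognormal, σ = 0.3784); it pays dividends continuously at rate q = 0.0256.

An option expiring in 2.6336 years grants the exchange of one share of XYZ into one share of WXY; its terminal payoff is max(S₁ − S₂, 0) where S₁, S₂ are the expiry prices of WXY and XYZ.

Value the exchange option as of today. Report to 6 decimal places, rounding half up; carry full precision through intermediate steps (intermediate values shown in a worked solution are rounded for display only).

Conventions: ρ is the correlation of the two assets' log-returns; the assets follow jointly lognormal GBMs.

exchange price = 57.137096

σ_eff = √(σ₁² + σ₂² − 2ρσ₁σ₂) = √(0.5672² + 0.3784² − 2·0.2089·0.5672·0.3784) = 0.612561
d₁ = (ln(S₁/S₂) + (q₂ − q₁ + σ_eff²/2)T) / (σ_eff√T) = (ln(177.75/174.01) + (0.0256 − 0.0505 + 0.187615)·2.6336) / 0.994086 = 0.452468
d₂ = d₁ − σ_eff√T = 0.452468 − 0.994086 = -0.541618
N(d₁) = 0.674534,  N(d₂) = 0.294041
V = S₁·e^{−q₁T}·N(d₁) − S₂·e^{−q₂T}·N(d₂) = 104.967234 − 47.830139 = 57.137096
Key observation: pricing in XYZ-units makes this a unit-strike call on the ratio S₁/S₂ — the risk-free rate cancels and cannot affect the value.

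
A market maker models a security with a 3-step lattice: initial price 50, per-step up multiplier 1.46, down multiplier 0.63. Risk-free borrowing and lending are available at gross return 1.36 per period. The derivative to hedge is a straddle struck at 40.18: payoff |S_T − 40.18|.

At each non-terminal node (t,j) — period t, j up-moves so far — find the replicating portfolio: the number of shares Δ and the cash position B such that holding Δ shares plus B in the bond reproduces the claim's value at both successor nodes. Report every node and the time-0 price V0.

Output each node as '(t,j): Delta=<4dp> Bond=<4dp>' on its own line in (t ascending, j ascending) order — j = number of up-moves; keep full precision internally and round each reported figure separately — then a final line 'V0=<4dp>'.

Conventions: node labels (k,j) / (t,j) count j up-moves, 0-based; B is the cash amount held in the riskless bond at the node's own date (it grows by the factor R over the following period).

(0,0): Delta=0.9319 Bond=-12.1879
(1,0): Delta=0.3340 Bond=2.2581
(1,1): Delta=0.9672 Bond=-19.1555
(2,0): Delta=-1.0000 Bond=29.5441
(2,1): Delta=0.4128 Bond=-0.5555
(2,2): Delta=1.0000 Bond=-29.5441
V0=34.4065

Since d<R<u, set p* = (R−d)/(u−d) = 0.8795; price each node as the discounted p*-expectation of its children.
Expiry values: V(3,0)=27.6776, V(3,1)=11.2063, V(3,2)=26.9654, V(3,3)=115.4268
(2,0): S=19.8450. Δ = (V_up−V_dn)/(S_up−S_dn) = (11.2063−27.6776)/(28.9737−12.5024) = -1.0000. V = [p*·11.2063 + (1−p*)·27.6776]/1.36 = 9.6991. B = V − Δ·S = 29.5441.
(2,1): S=45.9900. Δ = (V_up−V_dn)/(S_up−S_dn) = (26.9654−11.2063)/(67.1454−28.9737) = 0.4128. V = [p*·26.9654 + (1−p*)·11.2063]/1.36 = 18.4314. B = V − Δ·S = -0.5555.
(2,2): S=106.5800. Δ = (V_up−V_dn)/(S_up−S_dn) = (115.4268−26.9654)/(155.6068−67.1454) = 1.0000. V = [p*·115.4268 + (1−p*)·26.9654]/1.36 = 77.0359. B = V − Δ·S = -29.5441.
(1,0): S=31.5000. Δ = (V_up−V_dn)/(S_up−S_dn) = (18.4314−9.6991)/(45.9900−19.8450) = 0.3340. V = [p*·18.4314 + (1−p*)·9.6991]/1.36 = 12.7789. B = V − Δ·S = 2.2581.
(1,1): S=73.0000. Δ = (V_up−V_dn)/(S_up−S_dn) = (77.0359−18.4314)/(106.5800−45.9900) = 0.9672. V = [p*·77.0359 + (1−p*)·18.4314]/1.36 = 51.4523. B = V − Δ·S = -19.1555.
(0,0): S=50.0000. Δ = (V_up−V_dn)/(S_up−S_dn) = (51.4523−12.7789)/(73.0000−31.5000) = 0.9319. V = [p*·51.4523 + (1−p*)·12.7789]/1.36 = 34.4065. B = V − Δ·S = -12.1879.
Sanity check at the root: Δ(0,0)·S0 + B(0,0) reproduces V0 = 34.4065.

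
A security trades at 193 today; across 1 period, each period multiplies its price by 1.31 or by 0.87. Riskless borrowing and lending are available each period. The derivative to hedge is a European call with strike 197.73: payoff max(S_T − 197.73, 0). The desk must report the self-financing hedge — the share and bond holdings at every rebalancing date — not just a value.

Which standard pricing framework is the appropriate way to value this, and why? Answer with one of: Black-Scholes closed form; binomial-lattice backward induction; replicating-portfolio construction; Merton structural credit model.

Key observation: what is demanded is not a single number but the (Δ, B) position at each node of the 1.31/0.87 tree starting at 193; constructing those positions is the replicating-portfolio method.

framework: replicating-portfolio construction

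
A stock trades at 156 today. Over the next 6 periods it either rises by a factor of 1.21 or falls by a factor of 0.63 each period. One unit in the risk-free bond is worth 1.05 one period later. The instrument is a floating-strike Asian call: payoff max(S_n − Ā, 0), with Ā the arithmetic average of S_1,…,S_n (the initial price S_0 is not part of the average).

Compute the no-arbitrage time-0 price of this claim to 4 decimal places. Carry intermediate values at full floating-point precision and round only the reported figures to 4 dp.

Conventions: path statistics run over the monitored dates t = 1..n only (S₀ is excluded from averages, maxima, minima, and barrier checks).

No-arbitrage gives p* = (R−d)/(u−d) = 0.7241: enumerate every path, weight its payoff by its p*-probability, and discount by R^6.
Enumerate all 2^6 = 64 price paths (U = up ×1.21, D = down ×0.63); each path with k up-moves has probability p*^k·(1−p*)^(6−k).
DDDDDD: Ā=41.5023, payoff=0.0000, prob=0.000441
UDDDDD: Ā=79.7108, payoff=0.0000, prob=0.001157
DUDDDD: Ā=64.6308, payoff=0.0000, prob=0.001157
UUDDDD: Ā=124.1322, payoff=0.0000, prob=0.003037
DDUDDD: Ā=55.1304, payoff=0.0000, prob=0.001157
UDUDDD: Ā=105.8854, payoff=0.0000, prob=0.003037
DUUDDD: Ā=90.8054, payoff=0.0000, prob=0.003037
UUUDDD: Ā=174.4041, payoff=0.0000, prob=0.007971
DDDUDD: Ā=49.1452, payoff=0.0000, prob=0.001157
UDDUDD: Ā=94.3900, payoff=0.0000, prob=0.003037
DUDUDD: Ā=79.3100, payoff=0.0000, prob=0.003037
UUDUDD: Ā=152.3255, payoff=0.0000, prob=0.007971
DDUUDD: Ā=69.8096, payoff=0.0000, prob=0.003037
UDUUDD: Ā=134.0787, payoff=0.0000, prob=0.007971
DUUUDD: Ā=118.9987, payoff=0.0000, prob=0.007971
UUUUDD: Ā=228.5530, payoff=0.0000, prob=0.020925
DDDDUD: Ā=45.3745, payoff=0.0000, prob=0.001157
UDDDUD: Ā=87.1478, payoff=0.0000, prob=0.003037
DUDDUD: Ā=72.0678, payoff=0.0000, prob=0.003037
UUDDUD: Ā=138.4159, payoff=0.0000, prob=0.007971
DDUDUD: Ā=62.5674, payoff=0.0000, prob=0.003037
UDUDUD: Ā=120.1691, payoff=0.0000, prob=0.007971
DUUDUD: Ā=105.0891, payoff=0.0000, prob=0.007971
UUUDUD: Ā=201.8379, payoff=0.0000, prob=0.020925
DDDUUD: Ā=56.5822, payoff=0.0000, prob=0.003037
UDDUUD: Ā=108.6737, payoff=0.0000, prob=0.007971
DUDUUD: Ā=93.5937, payoff=0.0000, prob=0.007971
UUDUUD: Ā=179.7593, payoff=0.0000, prob=0.020925
DDUUUD: Ā=84.0933, payoff=0.0000, prob=0.007971
UDUUUD: Ā=161.5125, payoff=0.0000, prob=0.020925
DUUUUD: Ā=146.4325, payoff=0.0000, prob=0.020925
UUUUUD: Ā=281.2433, payoff=0.0000, prob=0.054929
DDDDDU: Ā=42.9989, payoff=0.0000, prob=0.001157
UDDDDU: Ā=82.5853, payoff=0.0000, prob=0.003037
DUDDDU: Ā=67.5053, payoff=0.0000, prob=0.003037
UUDDDU: Ā=129.6529, payoff=0.0000, prob=0.007971
DDUDDU: Ā=58.0049, payoff=0.0000, prob=0.003037
UDUDDU: Ā=111.4061, payoff=0.0000, prob=0.007971
DUUDDU: Ā=96.3261, payoff=0.0000, prob=0.007971
UUUDDU: Ā=185.0074, payoff=0.0000, prob=0.020925
DDDUDU: Ā=52.0196, payoff=0.0000, prob=0.003037
UDDUDU: Ā=99.9107, payoff=0.0000, prob=0.007971
DUDUDU: Ā=84.8307, payoff=0.0000, prob=0.007971
UUDUDU: Ā=162.9287, payoff=0.0000, prob=0.020925
DDUUDU: Ā=75.3303, payoff=0.0000, prob=0.007971
UDUUDU: Ā=144.6819, payoff=0.0000, prob=0.020925
DUUUDU: Ā=129.6019, payoff=3.1214, prob=0.020925
UUUUDU: Ā=248.9180, payoff=5.9950, prob=0.054929
DDDDUU: Ā=48.2489, payoff=0.0000, prob=0.003037
UDDDUU: Ā=92.6685, payoff=0.0000, prob=0.007971
DUDDUU: Ā=77.5885, payoff=0.0000, prob=0.007971
UUDDUU: Ā=149.0192, payoff=0.0000, prob=0.020925
DDUDUU: Ā=68.0881, payoff=1.0158, prob=0.007971
UDUDUU: Ā=130.7724, payoff=1.9509, prob=0.020925
DUUDUU: Ā=115.6924, payoff=17.0309, prob=0.020925
UUUDUU: Ā=222.2028, payoff=32.7102, prob=0.054929
DDDUUU: Ā=62.1029, payoff=7.0010, prob=0.007971
UDDUUU: Ā=119.2769, payoff=13.4464, prob=0.020925
DUDUUU: Ā=104.1969, payoff=28.5264, prob=0.020925
UUDUUU: Ā=200.1242, payoff=54.7888, prob=0.054929
DDUUUU: Ā=94.6965, payoff=38.0268, prob=0.020925
UDUUUU: Ā=181.8774, payoff=73.0356, prob=0.054929
DUUUUU: Ā=166.7974, payoff=88.1156, prob=0.054929
UUUUUU: Ā=320.3569, payoff=169.2379, prob=0.144188
Price = Σ prob·payoff / R^6 = 40.589724 / 1.340096 = 30.2887

price = 30.2887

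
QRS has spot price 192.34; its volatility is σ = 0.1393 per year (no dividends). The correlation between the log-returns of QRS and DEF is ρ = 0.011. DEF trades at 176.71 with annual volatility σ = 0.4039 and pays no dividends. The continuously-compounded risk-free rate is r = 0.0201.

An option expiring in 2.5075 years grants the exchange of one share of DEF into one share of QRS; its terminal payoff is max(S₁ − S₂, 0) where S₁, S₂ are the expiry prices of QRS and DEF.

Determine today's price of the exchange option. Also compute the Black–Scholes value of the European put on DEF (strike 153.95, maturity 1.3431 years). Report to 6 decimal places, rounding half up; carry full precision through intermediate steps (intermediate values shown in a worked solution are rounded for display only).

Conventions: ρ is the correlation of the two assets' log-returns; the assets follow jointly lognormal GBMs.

σ_eff = √(σ₁² + σ₂² − 2ρσ₁σ₂) = √(0.1393² + 0.4039² − 2·0.011·0.1393·0.4039) = 0.425796
d₁ = (ln(S₁/S₂) + (q₂ − q₁ + σ_eff²/2)T) / (σ_eff√T) = (ln(192.34/176.71) + (0.0 − 0.0 + 0.090651)·2.5075) / 0.674251 = 0.462827
d₂ = d₁ − σ_eff√T = 0.462827 − 0.674251 = -0.211424
N(d₁) = 0.678256,  N(d₂) = 0.416278
V = S₁·e^{−q₁T}·N(d₁) − S₂·e^{−q₂T}·N(d₂) = 130.455756 − 73.560550 = 56.895206
[vanilla: DEF put K=153.95]
σ√T = 0.4039·√1.3431 = 0.468089
d₁ = (ln(S/K) + (r+σ²/2)T) / (σ√T) = (ln(176.71/153.95) + (0.0201+0.4039²/2)·1.3431) / 0.468089 = (0.137882 + 0.136550) / 0.468089 = 0.586282
d₂ = d₁ − σ√T = 0.586282 − 0.468089 = 0.118193
e^{−rT} = 0.973365
N(−d₁) = 0.278843,  N(−d₂) = 0.452957
price = K·e^{−rT}·N(−d₂) − S·N(−d₁) = 67.875422 − 49.274354 = 18.601068

exchange price = 56.895206
price(DEF put K=153.95) = 18.601068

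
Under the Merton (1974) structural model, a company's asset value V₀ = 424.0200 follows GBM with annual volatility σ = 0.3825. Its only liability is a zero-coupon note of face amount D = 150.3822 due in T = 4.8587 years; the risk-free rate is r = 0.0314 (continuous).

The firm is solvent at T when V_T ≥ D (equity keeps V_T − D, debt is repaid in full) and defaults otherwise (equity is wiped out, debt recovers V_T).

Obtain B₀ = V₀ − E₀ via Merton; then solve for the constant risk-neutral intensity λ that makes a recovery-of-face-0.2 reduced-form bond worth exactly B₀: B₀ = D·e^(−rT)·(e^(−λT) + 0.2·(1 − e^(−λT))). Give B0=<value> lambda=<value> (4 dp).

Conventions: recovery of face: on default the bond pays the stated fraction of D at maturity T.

B0=122.4657 lambda=0.0137

Apply the equity-as-call identities (strike 150.3822, horizon 4.8587 years):
d₁ = [ln(V₀/D) + (r + σ²/2)T] / (σ√T)
   = [ln(424.0200/150.3822) + (0.0314 + 0.5·0.3825²)·4.8587] / (0.3825·√4.8587)
   = [1.036601 + 0.507992] / 0.843124 = 1.831988
d₂ = d₁ − σ√T = 1.831988 − 0.843124 = 0.988864
N(d₁) = 0.966523,  N(d₂) = 0.838635,  e^(−rT) = 0.858505
E₀ = V₀·N(d₁) − D·e^(−rT)·N(d₂)
   = 424.0200·0.966523 − 150.3822·0.858505·0.838635 = 301.554251
B₀ = V₀ − E₀ = 424.0200 − 301.554251 = 122.465749
e^(−λT) = (B₀·e^(rT)/D − 0.2)/(1 − 0.2) = (122.4657·1.164816/150.3822 − 0.2)/0.8 = 0.93572887
λ = −ln(0.93572887)/4.8587 = 0.013672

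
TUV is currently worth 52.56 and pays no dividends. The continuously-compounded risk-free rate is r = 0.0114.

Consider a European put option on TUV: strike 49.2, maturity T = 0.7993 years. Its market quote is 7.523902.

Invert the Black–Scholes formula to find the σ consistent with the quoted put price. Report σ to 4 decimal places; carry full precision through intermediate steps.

At σ = 0.5198 the Black–Scholes value reproduces the quote:
σ√T = 0.5198·√0.7993 = 0.464720
d₁ = (ln(S/K) + (r+σ²/2)T) / (σ√T) = (ln(52.56/49.2) + (0.0114+0.5198²/2)·0.7993) / 0.464720 = (0.066062 + 0.117094) / 0.464720 = 0.394121
d₂ = d₁ − σ√T = 0.394121 − 0.464720 = -0.070598
e^{−rT} = 0.990929
N(−d₁) = 0.346746,  N(−d₂) = 0.528141
V = K·e^{−rT}·N(−d₂) − S·N(−d₁) = 25.748856 − 18.224954 = 7.523902 (the observed quote) — the price is monotone increasing in volatility, hence this σ is the only solution

sigma = 0.5198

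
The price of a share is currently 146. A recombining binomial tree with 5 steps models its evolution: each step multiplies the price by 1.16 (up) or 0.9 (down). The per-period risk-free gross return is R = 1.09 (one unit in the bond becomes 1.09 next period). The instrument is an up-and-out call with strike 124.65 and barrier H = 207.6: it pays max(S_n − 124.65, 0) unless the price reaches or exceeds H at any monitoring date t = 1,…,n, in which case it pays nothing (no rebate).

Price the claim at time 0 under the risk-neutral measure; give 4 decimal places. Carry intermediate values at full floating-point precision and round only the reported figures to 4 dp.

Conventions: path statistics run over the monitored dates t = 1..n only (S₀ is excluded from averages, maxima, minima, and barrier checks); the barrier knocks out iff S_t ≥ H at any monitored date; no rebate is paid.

price = 11.1757

No-arbitrage gives p* = (R−d)/(u−d) = 0.7308: enumerate every path, weight its payoff by its p*-probability, and discount by R^5.
Enumerate all 2^5 = 32 price paths (U = up ×1.16, D = down ×0.9); each path with k up-moves has probability p*^k·(1−p*)^(5−k).
DDDDD: M=131.4000, payoff=0.0000, prob=0.001415
UDDDD: M=169.3600, payoff=0.0000, prob=0.003840
DUDDD: M=152.4240, payoff=0.0000, prob=0.003840
UUDDD: M=196.4576, payoff=18.5676, prob=0.010422
DDUDD: M=137.1816, payoff=0.0000, prob=0.003840
UDUDD: M=176.8118, payoff=18.5676, prob=0.010422
DUUDD: M=176.8118, payoff=18.5676, prob=0.010422
UUUDD: M=227.8908, payoff=0.0000, prob=0.028287
DDDUD: M=131.4000, payoff=0.0000, prob=0.003840
UDDUD: M=169.3600, payoff=18.5676, prob=0.010422
DUDUD: M=159.1307, payoff=18.5676, prob=0.010422
UUDUD: M=205.1017, payoff=59.9416, prob=0.028287
DDUUD: M=159.1307, payoff=18.5676, prob=0.010422
UDUUD: M=205.1017, payoff=59.9416, prob=0.028287
DUUUD: M=205.1017, payoff=59.9416, prob=0.028287
UUUUD: M=264.3533, payoff=0.0000, prob=0.076780
DDDDU: M=131.4000, payoff=0.0000, prob=0.003840
UDDDU: M=169.3600, payoff=18.5676, prob=0.010422
DUDDU: M=152.4240, payoff=18.5676, prob=0.010422
UUDDU: M=196.4576, payoff=59.9416, prob=0.028287
DDUDU: M=143.2176, payoff=18.5676, prob=0.010422
UDUDU: M=184.5916, payoff=59.9416, prob=0.028287
DUUDU: M=184.5916, payoff=59.9416, prob=0.028287
UUUDU: M=237.9180, payoff=0.0000, prob=0.076780
DDDUU: M=143.2176, payoff=18.5676, prob=0.010422
UDDUU: M=184.5916, payoff=59.9416, prob=0.028287
DUDUU: M=184.5916, payoff=59.9416, prob=0.028287
UUDUU: M=237.9180, payoff=0.0000, prob=0.076780
DDUUU: M=184.5916, payoff=59.9416, prob=0.028287
UDUUU: M=237.9180, payoff=0.0000, prob=0.076780
DUUUU: M=237.9180, payoff=0.0000, prob=0.076780
UUUUU: M=306.6499, payoff=0.0000, prob=0.208402
Price = Σ prob·payoff / R^5 = 17.195258 / 1.538624 = 11.1757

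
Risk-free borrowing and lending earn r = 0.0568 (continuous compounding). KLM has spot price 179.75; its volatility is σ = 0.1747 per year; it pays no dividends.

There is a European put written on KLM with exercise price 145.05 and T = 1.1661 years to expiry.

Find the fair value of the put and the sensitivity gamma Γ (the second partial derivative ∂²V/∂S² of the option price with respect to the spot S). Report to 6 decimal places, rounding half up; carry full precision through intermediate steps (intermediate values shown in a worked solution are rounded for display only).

σ√T = 0.1747·√1.1661 = 0.188652
d₁ = (ln(S/K) + (r+σ²/2)T) / (σ√T) = (ln(179.75/145.05) + (0.0568+0.1747²/2)·1.1661) / 0.188652 = (0.214488 + 0.084029) / 0.188652 = 1.582375
d₂ = d₁ − σ√T = 1.582375 − 0.188652 = 1.393723
e^{−rT} = 0.935911
N(−d₁) = 0.056782,  N(−d₂) = 0.081701
Put price V = K·e^{−rT}·N(−d₂) − S·N(−d₁) = 11.091187 − 10.206573 = 0.884615
φ(d₁) = (1/√(2π))·e^{−d₁²/2} = 0.114076
Γ = φ(d₁) / (S·σ·√T) = 0.003364

price = 0.884615
Γ = 0.003364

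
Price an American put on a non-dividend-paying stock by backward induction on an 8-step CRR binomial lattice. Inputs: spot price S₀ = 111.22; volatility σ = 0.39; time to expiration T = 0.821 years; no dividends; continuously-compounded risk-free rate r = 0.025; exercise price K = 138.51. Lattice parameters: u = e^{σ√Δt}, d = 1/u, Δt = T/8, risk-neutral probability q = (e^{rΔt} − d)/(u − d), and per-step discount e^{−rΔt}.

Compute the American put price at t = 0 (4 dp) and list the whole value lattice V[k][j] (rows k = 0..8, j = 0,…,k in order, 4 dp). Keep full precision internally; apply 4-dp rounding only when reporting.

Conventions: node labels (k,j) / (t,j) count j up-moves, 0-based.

Δt=0.10262  u=1.13308  d=0.88255  q=0.47906  discount=0.99744
step 8 (expiry): payoffs max(K−S,0) = 97.5738 85.9535 71.0347 51.8809 27.2900 0.0000 0.0000 0.0000 0.0000
k=7: (k=7,j=0): S=46.3838, K−S=92.1262, hold=91.7713 ⇒ V=92.1262 exercise | (k=7,j=1): S=59.5505, K−S=78.9595, hold=78.6046 ⇒ V=78.9595 exercise | (k=7,j=2): S=76.4548, K−S=62.0552, hold=61.7003 ⇒ V=62.0552 exercise | (k=7,j=3): S=98.1575, K−S=40.3525, hold=39.9976 ⇒ V=40.3525 exercise | (k=7,j=4): S=126.0208, K−S=12.4892, hold=14.1800 ⇒ V=14.1800 continue | (k=7,j=5): S=161.7936, K−S=0.0000, hold=0.0000 ⇒ V=0.0000 continue | (k=7,j=6): S=207.7209, K−S=0.0000, hold=0.0000 ⇒ V=0.0000 continue | (k=7,j=7): S=266.6853, K−S=0.0000, hold=0.0000 ⇒ V=0.0000 continue
k=6: (k=6,j=0): S=52.5565, K−S=85.9535, hold=85.5986 ⇒ V=85.9535 exercise | (k=6,j=1): S=67.4753, K−S=71.0347, hold=70.6798 ⇒ V=71.0347 exercise | (k=6,j=2): S=86.6291, K−S=51.8809, hold=51.5260 ⇒ V=51.8809 exercise | (k=6,j=3): S=111.2200, K−S=27.2900, hold=27.7430 ⇒ V=27.7430 continue | (k=6,j=4): S=142.7913, K−S=0.0000, hold=7.3680 ⇒ V=7.3680 continue | (k=6,j=5): S=183.3246, K−S=0.0000, hold=0.0000 ⇒ V=0.0000 continue | (k=6,j=6): S=235.3638, K−S=0.0000, hold=0.0000 ⇒ V=0.0000 continue
k=5: (k=5,j=0): S=59.5505, K−S=78.9595, hold=78.6046 ⇒ V=78.9595 exercise | (k=5,j=1): S=76.4548, K−S=62.0552, hold=61.7003 ⇒ V=62.0552 exercise | (k=5,j=2): S=98.1575, K−S=40.3525, hold=40.2141 ⇒ V=40.3525 exercise | (k=5,j=3): S=126.0208, K−S=12.4892, hold=17.9361 ⇒ V=17.9361 continue | (k=5,j=4): S=161.7936, K−S=0.0000, hold=3.8284 ⇒ V=3.8284 continue | (k=5,j=5): S=207.7209, K−S=0.0000, hold=0.0000 ⇒ V=0.0000 continue
k=4: (k=4,j=0): S=67.4753, K−S=71.0347, hold=70.6798 ⇒ V=71.0347 exercise | (k=4,j=1): S=86.6291, K−S=51.8809, hold=51.5260 ⇒ V=51.8809 exercise | (k=4,j=2): S=111.2200, K−S=27.2900, hold=29.5378 ⇒ V=29.5378 continue | (k=4,j=3): S=142.7913, K−S=0.0000, hold=11.1490 ⇒ V=11.1490 continue | (k=4,j=4): S=183.3246, K−S=0.0000, hold=1.9893 ⇒ V=1.9893 continue
k=3: (k=3,j=0): S=76.4548, K−S=62.0552, hold=61.7003 ⇒ V=62.0552 exercise | (k=3,j=1): S=98.1575, K−S=40.3525, hold=41.0717 ⇒ V=41.0717 continue | (k=3,j=2): S=126.0208, K−S=12.4892, hold=20.6754 ⇒ V=20.6754 continue | (k=3,j=3): S=161.7936, K−S=0.0000, hold=6.7436 ⇒ V=6.7436 continue
k=2: (k=2,j=0): S=86.6291, K−S=51.8809, hold=51.8696 ⇒ V=51.8809 exercise | (k=2,j=1): S=111.2200, K−S=27.2900, hold=31.2204 ⇒ V=31.2204 continue | (k=2,j=2): S=142.7913, K−S=0.0000, hold=13.9653 ⇒ V=13.9653 continue
k=1: (k=1,j=0): S=98.1575, K−S=40.3525, hold=41.8757 ⇒ V=41.8757 continue | (k=1,j=1): S=126.0208, K−S=12.4892, hold=22.8954 ⇒ V=22.8954 continue
k=0: (k=0,j=0): S=111.2200, K−S=27.2900, hold=32.6990 ⇒ V=32.6990 continue

price = 32.6990
tree:
32.6990
41.8757 22.8954
51.8809 31.2204 13.9653
62.0552 41.0717 20.6754 6.7436
71.0347 51.8809 29.5378 11.1490 1.9893
78.9595 62.0552 40.3525 17.9361 3.8284 0.0000
85.9535 71.0347 51.8809 27.7430 7.3680 0.0000 0.0000
92.1262 78.9595 62.0552 40.3525 14.1800 0.0000 0.0000 0.0000
97.5738 85.9535 71.0347 51.8809 27.2900 0.0000 0.0000 0.0000 0.0000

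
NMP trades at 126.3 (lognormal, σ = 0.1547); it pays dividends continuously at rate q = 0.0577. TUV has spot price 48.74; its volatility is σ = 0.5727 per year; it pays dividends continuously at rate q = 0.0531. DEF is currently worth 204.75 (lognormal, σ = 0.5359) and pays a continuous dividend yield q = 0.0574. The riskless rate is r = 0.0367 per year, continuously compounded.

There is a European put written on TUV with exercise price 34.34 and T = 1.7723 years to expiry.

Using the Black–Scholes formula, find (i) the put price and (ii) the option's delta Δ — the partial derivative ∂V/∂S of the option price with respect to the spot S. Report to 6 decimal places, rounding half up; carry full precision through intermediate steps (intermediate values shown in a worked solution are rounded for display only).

σ√T = 0.5727·√1.7723 = 0.762423
d₁ = (ln(S/K) + (r−q+σ²/2)T) / (σ√T) = (ln(48.74/34.34) + (0.0367−0.0531+0.5727²/2)·1.7723) / 0.762423 = (0.350189 + 0.261578) / 0.762423 = 0.802400
d₂ = d₁ − σ√T = 0.802400 − 0.762423 = 0.039977
e^{−rT} = 0.937027
e^{−qT} = 0.910183
N(−d₁) = 0.211161,  N(−d₂) = 0.484056
Put price V = K·e^{−rT}·N(−d₂) − S·e^{−qT}·N(−d₁) = 15.575704 − 9.367593 = 6.208111
Δ = −e^{−qT}·N(−d₁) = -0.192195

price = 6.208111
Δ = -0.192195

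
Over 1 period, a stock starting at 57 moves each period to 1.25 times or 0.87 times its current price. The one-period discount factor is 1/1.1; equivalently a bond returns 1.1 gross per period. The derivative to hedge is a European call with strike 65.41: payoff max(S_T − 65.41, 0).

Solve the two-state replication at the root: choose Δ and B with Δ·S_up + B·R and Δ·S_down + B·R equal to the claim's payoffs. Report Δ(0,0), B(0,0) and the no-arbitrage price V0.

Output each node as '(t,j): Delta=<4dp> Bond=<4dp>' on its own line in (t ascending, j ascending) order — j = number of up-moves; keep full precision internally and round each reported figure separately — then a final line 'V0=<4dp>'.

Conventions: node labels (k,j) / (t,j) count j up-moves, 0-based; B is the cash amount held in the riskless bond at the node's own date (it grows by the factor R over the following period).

No-arbitrage ⇒ martingale measure with p* = (R−d)/(u−d) = 0.6053.
Terminal payoffs: V(1,0)=0.0000, V(1,1)=5.8400
  t=0,j=0: stock 57.0000 → up 71.2500 (V=5.8400), down 49.5900 (V=0.0000). Price 3.2134; hedge Δ=0.2696, bond B=-12.1550.
Verification: the root portfolio costs Δ(0,0)·S0 + B(0,0) = 3.2134, matching V0.

(0,0): Delta=0.2696 Bond=-12.1550
V0=3.2134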